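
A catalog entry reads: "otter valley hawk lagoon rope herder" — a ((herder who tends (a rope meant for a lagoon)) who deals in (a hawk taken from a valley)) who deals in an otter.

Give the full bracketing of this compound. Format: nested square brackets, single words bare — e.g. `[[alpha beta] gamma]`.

Whole compound: head "herder" (specifically "valley hawk lagoon rope herder"), modifier "otter".
Within "valley hawk lagoon rope herder", the head is "herder" (specifically "lagoon rope herder") and the modifier is "valley hawk".
Within "valley hawk", the head is "hawk" and the modifier is "valley".
Within "lagoon rope herder", the head is "herder" and the modifier is "lagoon rope".
Within "lagoon rope", the head is "rope" and the modifier is "lagoon".
Putting it together: [otter [[valley hawk] [[lagoon rope] herder]]].

[otter [[valley hawk] [[lagoon rope] herder]]]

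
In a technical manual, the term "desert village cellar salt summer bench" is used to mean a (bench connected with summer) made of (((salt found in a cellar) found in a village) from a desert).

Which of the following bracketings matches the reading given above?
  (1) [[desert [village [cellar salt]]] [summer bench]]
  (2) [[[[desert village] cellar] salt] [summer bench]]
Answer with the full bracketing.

[[desert [village [cellar salt]]] [summer bench]]

The paraphrase's head is the "bench" part ("summer bench"); its modifier is "desert village cellar salt".
That top-level split, carried through the inner groups, gives [[desert [village [cellar salt]]] [summer bench]].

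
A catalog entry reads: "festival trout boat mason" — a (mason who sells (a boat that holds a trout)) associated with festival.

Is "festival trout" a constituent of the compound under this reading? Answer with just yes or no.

no

The top-level split is [festival] [trout boat mason]; the full structure is [festival [[trout boat] mason]].
"festival trout" straddles a constituent boundary, so it is not a single unit.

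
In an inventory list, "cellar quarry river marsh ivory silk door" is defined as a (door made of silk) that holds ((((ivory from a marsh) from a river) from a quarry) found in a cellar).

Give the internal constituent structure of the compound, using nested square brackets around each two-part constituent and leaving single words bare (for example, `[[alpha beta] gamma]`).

[[cellar [quarry [river [marsh ivory]]]] [silk door]]

Overall it is a kind of door (specifically "silk door"); the modifier is "cellar quarry river marsh ivory".
"cellar quarry river marsh ivory" → head "ivory" (specifically "quarry river marsh ivory"), modifier "cellar".
"quarry river marsh ivory" → head "ivory" (specifically "river marsh ivory"), modifier "quarry".
"river marsh ivory" → head "ivory" (specifically "marsh ivory"), modifier "river".
"marsh ivory" → head "ivory", modifier "marsh".
"silk door" → head "door", modifier "silk".
Putting it together: [[cellar [quarry [river [marsh ivory]]]] [silk door]].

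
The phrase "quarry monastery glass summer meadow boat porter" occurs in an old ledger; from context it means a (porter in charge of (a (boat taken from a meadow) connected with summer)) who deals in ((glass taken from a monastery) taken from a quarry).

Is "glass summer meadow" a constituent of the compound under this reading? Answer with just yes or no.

The top-level split is [quarry monastery glass] [summer meadow boat porter]; the full structure is [[quarry [monastery glass]] [[summer [meadow boat]] porter]].
"glass summer meadow" straddles a constituent boundary, so it is not a single unit.

no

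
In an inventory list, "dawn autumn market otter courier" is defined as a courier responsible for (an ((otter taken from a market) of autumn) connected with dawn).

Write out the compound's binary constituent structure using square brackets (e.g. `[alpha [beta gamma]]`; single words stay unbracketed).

Overall it is a kind of courier; the modifier is "dawn autumn market otter".
Within "dawn autumn market otter", the head is "otter" (specifically "autumn market otter") and the modifier is "dawn".
Within "autumn market otter", the head is "otter" (specifically "market otter") and the modifier is "autumn".
Within "market otter", the head is "otter" and the modifier is "market".
Assembled: [[dawn [autumn [market otter]]] courier].

[[dawn [autumn [market otter]]] courier]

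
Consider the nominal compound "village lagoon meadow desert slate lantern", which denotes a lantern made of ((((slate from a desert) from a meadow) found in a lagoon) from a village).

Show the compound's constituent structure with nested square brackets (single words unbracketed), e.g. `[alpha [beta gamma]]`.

[[village [lagoon [meadow [desert slate]]]] lantern]

Whole compound: head "lantern", modifier "village lagoon meadow desert slate".
Inside "village lagoon meadow desert slate": head "slate" (specifically "lagoon meadow desert slate"), modifier "village".
Inside "lagoon meadow desert slate": head "slate" (specifically "meadow desert slate"), modifier "lagoon".
Inside "meadow desert slate": head "slate" (specifically "desert slate"), modifier "meadow".
Inside "desert slate": head "slate", modifier "desert".
So the structure is [[village [lagoon [meadow [desert slate]]]] lantern].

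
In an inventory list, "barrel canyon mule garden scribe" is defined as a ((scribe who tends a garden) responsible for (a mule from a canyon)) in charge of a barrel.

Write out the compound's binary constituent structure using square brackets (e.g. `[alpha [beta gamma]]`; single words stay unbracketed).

Whole compound: head "scribe" (specifically "canyon mule garden scribe"), modifier "barrel".
"canyon mule garden scribe" → head "scribe" (specifically "garden scribe"), modifier "canyon mule".
"canyon mule" → head "mule", modifier "canyon".
"garden scribe" → head "scribe", modifier "garden".
So the structure is [barrel [[canyon mule] [garden scribe]]].

[barrel [[canyon mule] [garden scribe]]]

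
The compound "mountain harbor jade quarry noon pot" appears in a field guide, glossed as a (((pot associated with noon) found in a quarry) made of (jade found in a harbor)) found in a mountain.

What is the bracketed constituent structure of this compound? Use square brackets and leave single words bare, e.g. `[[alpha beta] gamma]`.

[mountain [[harbor jade] [quarry [noon pot]]]]

The outermost head in the paraphrase is "pot" (specifically "harbor jade quarry noon pot"), modified by "mountain".
"harbor jade quarry noon pot" → head "pot" (specifically "quarry noon pot"), modifier "harbor jade".
"harbor jade" → head "jade", modifier "harbor".
"quarry noon pot" → head "pot" (specifically "noon pot"), modifier "quarry".
"noon pot" → head "pot", modifier "noon".
Putting it together: [mountain [[harbor jade] [quarry [noon pot]]]].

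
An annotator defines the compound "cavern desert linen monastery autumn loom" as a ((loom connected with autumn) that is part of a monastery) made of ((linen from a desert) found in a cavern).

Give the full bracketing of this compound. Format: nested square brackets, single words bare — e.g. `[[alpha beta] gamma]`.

[[cavern [desert linen]] [monastery [autumn loom]]]

The outermost head in the paraphrase is "loom" (specifically "monastery autumn loom"), modified by "cavern desert linen".
Inside "cavern desert linen": head "linen" (specifically "desert linen"), modifier "cavern".
Inside "desert linen": head "linen", modifier "desert".
Inside "monastery autumn loom": head "loom" (specifically "autumn loom"), modifier "monastery".
Inside "autumn loom": head "loom", modifier "autumn".
Assembled: [[cavern [desert linen]] [monastery [autumn loom]]].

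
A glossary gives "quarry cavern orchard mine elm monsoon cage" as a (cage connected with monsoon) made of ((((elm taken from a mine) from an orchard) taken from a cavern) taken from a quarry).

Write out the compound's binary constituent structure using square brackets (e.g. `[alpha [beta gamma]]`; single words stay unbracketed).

[[quarry [cavern [orchard [mine elm]]]] [monsoon cage]]

The outermost head in the paraphrase is "cage" (specifically "monsoon cage"), modified by "quarry cavern orchard mine elm".
Within "quarry cavern orchard mine elm", the head is "elm" (specifically "cavern orchard mine elm") and the modifier is "quarry".
Within "cavern orchard mine elm", the head is "elm" (specifically "orchard mine elm") and the modifier is "cavern".
Within "orchard mine elm", the head is "elm" (specifically "mine elm") and the modifier is "orchard".
Within "mine elm", the head is "elm" and the modifier is "mine".
Within "monsoon cage", the head is "cage" and the modifier is "monsoon".
So the structure is [[quarry [cavern [orchard [mine elm]]]] [monsoon cage]].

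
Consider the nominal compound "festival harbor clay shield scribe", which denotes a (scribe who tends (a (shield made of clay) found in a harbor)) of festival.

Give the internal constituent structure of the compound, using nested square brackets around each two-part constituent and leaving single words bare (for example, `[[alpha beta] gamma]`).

[festival [[harbor [clay shield]] scribe]]

Overall it is a kind of scribe (specifically "harbor clay shield scribe"); the modifier is "festival".
"harbor clay shield scribe" → head "scribe", modifier "harbor clay shield".
"harbor clay shield" → head "shield" (specifically "clay shield"), modifier "harbor".
"clay shield" → head "shield", modifier "clay".
So the structure is [festival [[harbor [clay shield]] scribe]].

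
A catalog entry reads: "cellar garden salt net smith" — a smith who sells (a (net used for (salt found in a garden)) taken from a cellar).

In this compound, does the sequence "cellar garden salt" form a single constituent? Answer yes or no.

The top-level split is [cellar garden salt net] [smith]; the full structure is [[cellar [[garden salt] net]] smith].
"cellar garden salt" straddles a constituent boundary, so it is not a single unit.

no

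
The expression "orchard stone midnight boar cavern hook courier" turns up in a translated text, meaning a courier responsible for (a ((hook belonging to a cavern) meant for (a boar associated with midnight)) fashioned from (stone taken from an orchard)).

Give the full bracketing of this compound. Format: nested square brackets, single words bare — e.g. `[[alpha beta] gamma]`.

Overall it is a kind of courier; the modifier is "orchard stone midnight boar cavern hook".
Within "orchard stone midnight boar cavern hook", the head is "hook" (specifically "midnight boar cavern hook") and the modifier is "orchard stone".
Within "orchard stone", the head is "stone" and the modifier is "orchard".
Within "midnight boar cavern hook", the head is "hook" (specifically "cavern hook") and the modifier is "midnight boar".
Within "midnight boar", the head is "boar" and the modifier is "midnight".
Within "cavern hook", the head is "hook" and the modifier is "cavern".
Assembled: [[[orchard stone] [[midnight boar] [cavern hook]]] courier].

[[[orchard stone] [[midnight boar] [cavern hook]]] courier]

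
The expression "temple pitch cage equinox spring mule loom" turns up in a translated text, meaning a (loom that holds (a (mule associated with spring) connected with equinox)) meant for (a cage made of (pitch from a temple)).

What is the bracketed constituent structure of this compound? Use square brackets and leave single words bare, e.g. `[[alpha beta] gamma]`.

At the top level: head "loom" (specifically "equinox spring mule loom"); modifier "temple pitch cage".
Inside "temple pitch cage": head "cage", modifier "temple pitch".
Inside "temple pitch": head "pitch", modifier "temple".
Inside "equinox spring mule loom": head "loom", modifier "equinox spring mule".
Inside "equinox spring mule": head "mule" (specifically "spring mule"), modifier "equinox".
Inside "spring mule": head "mule", modifier "spring".
So the structure is [[[temple pitch] cage] [[equinox [spring mule]] loom]].

[[[temple pitch] cage] [[equinox [spring mule]] loom]]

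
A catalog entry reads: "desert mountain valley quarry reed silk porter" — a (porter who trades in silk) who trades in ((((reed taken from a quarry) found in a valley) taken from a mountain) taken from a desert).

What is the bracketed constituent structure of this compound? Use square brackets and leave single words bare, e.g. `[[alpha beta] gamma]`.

[[desert [mountain [valley [quarry reed]]]] [silk porter]]

At the top level: head "porter" (specifically "silk porter"); modifier "desert mountain valley quarry reed".
"desert mountain valley quarry reed" → head "reed" (specifically "mountain valley quarry reed"), modifier "desert".
"mountain valley quarry reed" → head "reed" (specifically "valley quarry reed"), modifier "mountain".
"valley quarry reed" → head "reed" (specifically "quarry reed"), modifier "valley".
"quarry reed" → head "reed", modifier "quarry".
"silk porter" → head "porter", modifier "silk".
Putting it together: [[desert [mountain [valley [quarry reed]]]] [silk porter]].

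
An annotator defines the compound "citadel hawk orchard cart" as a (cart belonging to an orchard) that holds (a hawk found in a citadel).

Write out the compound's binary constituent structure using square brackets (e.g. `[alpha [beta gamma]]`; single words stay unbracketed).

[[citadel hawk] [orchard cart]]

At the top level: head "cart" (specifically "orchard cart"); modifier "citadel hawk".
Within "citadel hawk", the head is "hawk" and the modifier is "citadel".
Within "orchard cart", the head is "cart" and the modifier is "orchard".
Assembled: [[citadel hawk] [orchard cart]].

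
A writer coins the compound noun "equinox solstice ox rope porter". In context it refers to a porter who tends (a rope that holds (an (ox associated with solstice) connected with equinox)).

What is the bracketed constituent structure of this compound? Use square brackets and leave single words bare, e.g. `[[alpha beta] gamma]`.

[[[equinox [solstice ox]] rope] porter]

The outermost head in the paraphrase is "porter", modified by "equinox solstice ox rope".
Inside "equinox solstice ox rope": head "rope", modifier "equinox solstice ox".
Inside "equinox solstice ox": head "ox" (specifically "solstice ox"), modifier "equinox".
Inside "solstice ox": head "ox", modifier "solstice".
Assembled: [[[equinox [solstice ox]] rope] porter].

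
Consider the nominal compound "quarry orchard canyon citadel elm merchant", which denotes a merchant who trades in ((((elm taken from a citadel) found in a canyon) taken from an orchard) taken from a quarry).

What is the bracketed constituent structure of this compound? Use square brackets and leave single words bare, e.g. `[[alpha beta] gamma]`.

[[quarry [orchard [canyon [citadel elm]]]] merchant]

Overall it is a kind of merchant; the modifier is "quarry orchard canyon citadel elm".
Inside "quarry orchard canyon citadel elm": head "elm" (specifically "orchard canyon citadel elm"), modifier "quarry".
Inside "orchard canyon citadel elm": head "elm" (specifically "canyon citadel elm"), modifier "orchard".
Inside "canyon citadel elm": head "elm" (specifically "citadel elm"), modifier "canyon".
Inside "citadel elm": head "elm", modifier "citadel".
Assembled: [[quarry [orchard [canyon [citadel elm]]]] merchant].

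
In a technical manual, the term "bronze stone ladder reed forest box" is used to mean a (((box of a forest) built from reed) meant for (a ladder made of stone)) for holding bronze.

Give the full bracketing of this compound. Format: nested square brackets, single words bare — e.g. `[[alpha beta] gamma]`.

The outermost head in the paraphrase is "box" (specifically "stone ladder reed forest box"), modified by "bronze".
Inside "stone ladder reed forest box": head "box" (specifically "reed forest box"), modifier "stone ladder".
Inside "stone ladder": head "ladder", modifier "stone".
Inside "reed forest box": head "box" (specifically "forest box"), modifier "reed".
Inside "forest box": head "box", modifier "forest".
Assembled: [bronze [[stone ladder] [reed [forest box]]]].

[bronze [[stone ladder] [reed [forest box]]]]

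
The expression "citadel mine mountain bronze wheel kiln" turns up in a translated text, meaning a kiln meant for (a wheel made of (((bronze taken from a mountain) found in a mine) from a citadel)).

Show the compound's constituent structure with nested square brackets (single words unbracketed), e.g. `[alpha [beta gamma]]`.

Whole compound: head "kiln", modifier "citadel mine mountain bronze wheel".
"citadel mine mountain bronze wheel" → head "wheel", modifier "citadel mine mountain bronze".
"citadel mine mountain bronze" → head "bronze" (specifically "mine mountain bronze"), modifier "citadel".
"mine mountain bronze" → head "bronze" (specifically "mountain bronze"), modifier "mine".
"mountain bronze" → head "bronze", modifier "mountain".
Assembled: [[[citadel [mine [mountain bronze]]] wheel] kiln].

[[[citadel [mine [mountain bronze]]] wheel] kiln]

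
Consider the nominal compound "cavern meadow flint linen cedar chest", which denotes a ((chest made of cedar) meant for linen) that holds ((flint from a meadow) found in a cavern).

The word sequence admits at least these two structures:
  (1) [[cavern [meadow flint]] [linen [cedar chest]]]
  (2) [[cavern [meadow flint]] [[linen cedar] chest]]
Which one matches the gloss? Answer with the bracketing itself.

[[cavern [meadow flint]] [linen [cedar chest]]]

The paraphrase's head is the "chest" part ("linen cedar chest"); its modifier is "cavern meadow flint".
That top-level split, carried through the inner groups, gives [[cavern [meadow flint]] [linen [cedar chest]]].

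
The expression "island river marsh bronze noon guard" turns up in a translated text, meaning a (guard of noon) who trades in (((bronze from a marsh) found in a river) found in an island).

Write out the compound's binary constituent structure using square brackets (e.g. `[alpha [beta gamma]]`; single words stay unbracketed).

[[island [river [marsh bronze]]] [noon guard]]

The outermost head in the paraphrase is "guard" (specifically "noon guard"), modified by "island river marsh bronze".
Within "island river marsh bronze", the head is "bronze" (specifically "river marsh bronze") and the modifier is "island".
Within "river marsh bronze", the head is "bronze" (specifically "marsh bronze") and the modifier is "river".
Within "marsh bronze", the head is "bronze" and the modifier is "marsh".
Within "noon guard", the head is "guard" and the modifier is "noon".
So the structure is [[island [river [marsh bronze]]] [noon guard]].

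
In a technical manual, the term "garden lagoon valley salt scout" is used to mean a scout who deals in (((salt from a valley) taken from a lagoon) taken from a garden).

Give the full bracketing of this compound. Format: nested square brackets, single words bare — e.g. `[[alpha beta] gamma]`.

Overall it is a kind of scout; the modifier is "garden lagoon valley salt".
"garden lagoon valley salt" → head "salt" (specifically "lagoon valley salt"), modifier "garden".
"lagoon valley salt" → head "salt" (specifically "valley salt"), modifier "lagoon".
"valley salt" → head "salt", modifier "valley".
So the structure is [[garden [lagoon [valley salt]]] scout].

[[garden [lagoon [valley salt]]] scout]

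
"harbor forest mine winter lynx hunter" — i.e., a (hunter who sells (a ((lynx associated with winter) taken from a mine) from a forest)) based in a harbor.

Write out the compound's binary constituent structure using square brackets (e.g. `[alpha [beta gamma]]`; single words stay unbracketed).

Overall it is a kind of hunter (specifically "forest mine winter lynx hunter"); the modifier is "harbor".
"forest mine winter lynx hunter" → head "hunter", modifier "forest mine winter lynx".
"forest mine winter lynx" → head "lynx" (specifically "mine winter lynx"), modifier "forest".
"mine winter lynx" → head "lynx" (specifically "winter lynx"), modifier "mine".
"winter lynx" → head "lynx", modifier "winter".
Assembled: [harbor [[forest [mine [winter lynx]]] hunter]].

[harbor [[forest [mine [winter lynx]]] hunter]]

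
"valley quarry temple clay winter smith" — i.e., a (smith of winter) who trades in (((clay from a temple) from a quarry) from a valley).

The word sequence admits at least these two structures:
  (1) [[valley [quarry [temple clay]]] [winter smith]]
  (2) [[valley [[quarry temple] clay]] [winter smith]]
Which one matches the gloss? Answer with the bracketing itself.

[[valley [quarry [temple clay]]] [winter smith]]

The paraphrase's head is the "smith" part ("winter smith"); its modifier is "valley quarry temple clay".
That top-level split, carried through the inner groups, gives [[valley [quarry [temple clay]]] [winter smith]].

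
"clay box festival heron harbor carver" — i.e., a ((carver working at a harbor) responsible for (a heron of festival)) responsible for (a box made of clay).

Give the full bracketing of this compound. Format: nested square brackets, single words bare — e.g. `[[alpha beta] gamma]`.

[[clay box] [[festival heron] [harbor carver]]]

At the top level: head "carver" (specifically "festival heron harbor carver"); modifier "clay box".
Inside "clay box": head "box", modifier "clay".
Inside "festival heron harbor carver": head "carver" (specifically "harbor carver"), modifier "festival heron".
Inside "festival heron": head "heron", modifier "festival".
Inside "harbor carver": head "carver", modifier "harbor".
Putting it together: [[clay box] [[festival heron] [harbor carver]]].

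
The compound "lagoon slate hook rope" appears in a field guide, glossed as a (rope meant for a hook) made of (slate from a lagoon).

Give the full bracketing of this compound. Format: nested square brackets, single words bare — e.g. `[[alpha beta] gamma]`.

[[lagoon slate] [hook rope]]

Overall it is a kind of rope (specifically "hook rope"); the modifier is "lagoon slate".
Within "lagoon slate", the head is "slate" and the modifier is "lagoon".
Within "hook rope", the head is "rope" and the modifier is "hook".
So the structure is [[lagoon slate] [hook rope]].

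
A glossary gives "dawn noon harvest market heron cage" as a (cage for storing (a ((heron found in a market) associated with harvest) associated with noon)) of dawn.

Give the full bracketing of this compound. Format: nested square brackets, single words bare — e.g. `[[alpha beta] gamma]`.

Overall it is a kind of cage (specifically "noon harvest market heron cage"); the modifier is "dawn".
Inside "noon harvest market heron cage": head "cage", modifier "noon harvest market heron".
Inside "noon harvest market heron": head "heron" (specifically "harvest market heron"), modifier "noon".
Inside "harvest market heron": head "heron" (specifically "market heron"), modifier "harvest".
Inside "market heron": head "heron", modifier "market".
So the structure is [dawn [[noon [harvest [market heron]]] cage]].

[dawn [[noon [harvest [market heron]]] cage]]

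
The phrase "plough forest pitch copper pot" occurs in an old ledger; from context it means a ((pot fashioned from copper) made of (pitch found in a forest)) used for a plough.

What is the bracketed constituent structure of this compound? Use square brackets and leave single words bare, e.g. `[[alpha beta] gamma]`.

[plough [[forest pitch] [copper pot]]]

At the top level: head "pot" (specifically "forest pitch copper pot"); modifier "plough".
Within "forest pitch copper pot", the head is "pot" (specifically "copper pot") and the modifier is "forest pitch".
Within "forest pitch", the head is "pitch" and the modifier is "forest".
Within "copper pot", the head is "pot" and the modifier is "copper".
So the structure is [plough [[forest pitch] [copper pot]]].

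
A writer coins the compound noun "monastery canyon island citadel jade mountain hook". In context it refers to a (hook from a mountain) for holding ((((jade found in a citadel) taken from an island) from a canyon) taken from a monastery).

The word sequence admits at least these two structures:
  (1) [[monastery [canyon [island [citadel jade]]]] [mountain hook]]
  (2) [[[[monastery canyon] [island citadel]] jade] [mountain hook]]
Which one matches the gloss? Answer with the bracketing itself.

[[monastery [canyon [island [citadel jade]]]] [mountain hook]]

The paraphrase's head is the "hook" part ("mountain hook"); its modifier is "monastery canyon island citadel jade".
That top-level split, carried through the inner groups, gives [[monastery [canyon [island [citadel jade]]]] [mountain hook]].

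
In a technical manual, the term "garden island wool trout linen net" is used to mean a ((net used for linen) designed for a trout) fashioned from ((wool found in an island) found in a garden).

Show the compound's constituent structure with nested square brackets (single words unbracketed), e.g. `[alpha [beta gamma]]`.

[[garden [island wool]] [trout [linen net]]]

At the top level: head "net" (specifically "trout linen net"); modifier "garden island wool".
Within "garden island wool", the head is "wool" (specifically "island wool") and the modifier is "garden".
Within "island wool", the head is "wool" and the modifier is "island".
Within "trout linen net", the head is "net" (specifically "linen net") and the modifier is "trout".
Within "linen net", the head is "net" and the modifier is "linen".
Assembled: [[garden [island wool]] [trout [linen net]]].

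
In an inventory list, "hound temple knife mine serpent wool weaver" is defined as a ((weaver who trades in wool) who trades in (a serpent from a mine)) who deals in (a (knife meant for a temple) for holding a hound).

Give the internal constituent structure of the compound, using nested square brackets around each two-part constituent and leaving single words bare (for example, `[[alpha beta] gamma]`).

[[hound [temple knife]] [[mine serpent] [wool weaver]]]

At the top level: head "weaver" (specifically "mine serpent wool weaver"); modifier "hound temple knife".
Inside "hound temple knife": head "knife" (specifically "temple knife"), modifier "hound".
Inside "temple knife": head "knife", modifier "temple".
Inside "mine serpent wool weaver": head "weaver" (specifically "wool weaver"), modifier "mine serpent".
Inside "mine serpent": head "serpent", modifier "mine".
Inside "wool weaver": head "weaver", modifier "wool".
Putting it together: [[hound [temple knife]] [[mine serpent] [wool weaver]]].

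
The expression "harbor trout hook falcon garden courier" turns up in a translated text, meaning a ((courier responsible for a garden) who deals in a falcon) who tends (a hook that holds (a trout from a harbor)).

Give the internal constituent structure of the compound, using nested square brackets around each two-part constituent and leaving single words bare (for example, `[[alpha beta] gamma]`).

[[[harbor trout] hook] [falcon [garden courier]]]

Overall it is a kind of courier (specifically "falcon garden courier"); the modifier is "harbor trout hook".
"harbor trout hook" → head "hook", modifier "harbor trout".
"harbor trout" → head "trout", modifier "harbor".
"falcon garden courier" → head "courier" (specifically "garden courier"), modifier "falcon".
"garden courier" → head "courier", modifier "garden".
So the structure is [[[harbor trout] hook] [falcon [garden courier]]].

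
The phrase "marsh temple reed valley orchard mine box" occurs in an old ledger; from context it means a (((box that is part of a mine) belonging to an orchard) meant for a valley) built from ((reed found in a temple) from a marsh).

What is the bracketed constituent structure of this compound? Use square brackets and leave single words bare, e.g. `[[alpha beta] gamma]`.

Overall it is a kind of box (specifically "valley orchard mine box"); the modifier is "marsh temple reed".
Inside "marsh temple reed": head "reed" (specifically "temple reed"), modifier "marsh".
Inside "temple reed": head "reed", modifier "temple".
Inside "valley orchard mine box": head "box" (specifically "orchard mine box"), modifier "valley".
Inside "orchard mine box": head "box" (specifically "mine box"), modifier "orchard".
Inside "mine box": head "box", modifier "mine".
Assembled: [[marsh [temple reed]] [valley [orchard [mine box]]]].

[[marsh [temple reed]] [valley [orchard [mine box]]]]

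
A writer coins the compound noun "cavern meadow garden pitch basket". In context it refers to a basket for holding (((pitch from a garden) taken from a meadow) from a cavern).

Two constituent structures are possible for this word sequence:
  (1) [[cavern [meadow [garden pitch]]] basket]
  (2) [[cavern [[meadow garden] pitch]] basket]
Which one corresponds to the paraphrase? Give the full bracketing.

[[cavern [meadow [garden pitch]]] basket]

The paraphrase's head is the "basket" part ("basket"); its modifier is "cavern meadow garden pitch".
That top-level split, carried through the inner groups, gives [[cavern [meadow [garden pitch]]] basket].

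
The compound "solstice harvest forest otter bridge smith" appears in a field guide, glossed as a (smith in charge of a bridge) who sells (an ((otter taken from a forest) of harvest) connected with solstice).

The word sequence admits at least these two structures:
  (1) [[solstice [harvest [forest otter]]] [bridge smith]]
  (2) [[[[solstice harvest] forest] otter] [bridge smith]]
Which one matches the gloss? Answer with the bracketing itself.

[[solstice [harvest [forest otter]]] [bridge smith]]

The paraphrase's head is the "smith" part ("bridge smith"); its modifier is "solstice harvest forest otter".
That top-level split, carried through the inner groups, gives [[solstice [harvest [forest otter]]] [bridge smith]].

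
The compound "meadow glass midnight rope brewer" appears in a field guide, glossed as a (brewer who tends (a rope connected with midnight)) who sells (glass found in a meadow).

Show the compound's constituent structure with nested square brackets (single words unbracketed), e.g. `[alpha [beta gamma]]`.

[[meadow glass] [[midnight rope] brewer]]

Whole compound: head "brewer" (specifically "midnight rope brewer"), modifier "meadow glass".
"meadow glass" → head "glass", modifier "meadow".
"midnight rope brewer" → head "brewer", modifier "midnight rope".
"midnight rope" → head "rope", modifier "midnight".
Assembled: [[meadow glass] [[midnight rope] brewer]].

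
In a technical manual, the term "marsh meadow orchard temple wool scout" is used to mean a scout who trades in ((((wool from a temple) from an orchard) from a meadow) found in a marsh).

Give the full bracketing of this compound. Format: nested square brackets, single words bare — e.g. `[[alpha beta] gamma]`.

Whole compound: head "scout", modifier "marsh meadow orchard temple wool".
Inside "marsh meadow orchard temple wool": head "wool" (specifically "meadow orchard temple wool"), modifier "marsh".
Inside "meadow orchard temple wool": head "wool" (specifically "orchard temple wool"), modifier "meadow".
Inside "orchard temple wool": head "wool" (specifically "temple wool"), modifier "orchard".
Inside "temple wool": head "wool", modifier "temple".
Putting it together: [[marsh [meadow [orchard [temple wool]]]] scout].

[[marsh [meadow [orchard [temple wool]]]] scout]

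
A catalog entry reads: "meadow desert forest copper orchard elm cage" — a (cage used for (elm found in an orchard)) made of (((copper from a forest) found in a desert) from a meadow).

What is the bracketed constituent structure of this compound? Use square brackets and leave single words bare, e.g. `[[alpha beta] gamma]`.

Overall it is a kind of cage (specifically "orchard elm cage"); the modifier is "meadow desert forest copper".
"meadow desert forest copper" → head "copper" (specifically "desert forest copper"), modifier "meadow".
"desert forest copper" → head "copper" (specifically "forest copper"), modifier "desert".
"forest copper" → head "copper", modifier "forest".
"orchard elm cage" → head "cage", modifier "orchard elm".
"orchard elm" → head "elm", modifier "orchard".
Assembled: [[meadow [desert [forest copper]]] [[orchard elm] cage]].

[[meadow [desert [forest copper]]] [[orchard elm] cage]]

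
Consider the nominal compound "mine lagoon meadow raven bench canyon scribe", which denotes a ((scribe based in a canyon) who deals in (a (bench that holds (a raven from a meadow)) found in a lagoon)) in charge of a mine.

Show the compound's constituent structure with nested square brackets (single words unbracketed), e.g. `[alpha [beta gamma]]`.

Overall it is a kind of scribe (specifically "lagoon meadow raven bench canyon scribe"); the modifier is "mine".
Inside "lagoon meadow raven bench canyon scribe": head "scribe" (specifically "canyon scribe"), modifier "lagoon meadow raven bench".
Inside "lagoon meadow raven bench": head "bench" (specifically "meadow raven bench"), modifier "lagoon".
Inside "meadow raven bench": head "bench", modifier "meadow raven".
Inside "meadow raven": head "raven", modifier "meadow".
Inside "canyon scribe": head "scribe", modifier "canyon".
Putting it together: [mine [[lagoon [[meadow raven] bench]] [canyon scribe]]].

[mine [[lagoon [[meadow raven] bench]] [canyon scribe]]]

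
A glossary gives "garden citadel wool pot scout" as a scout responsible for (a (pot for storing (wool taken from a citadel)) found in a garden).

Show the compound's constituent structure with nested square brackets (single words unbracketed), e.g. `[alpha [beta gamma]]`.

At the top level: head "scout"; modifier "garden citadel wool pot".
Inside "garden citadel wool pot": head "pot" (specifically "citadel wool pot"), modifier "garden".
Inside "citadel wool pot": head "pot", modifier "citadel wool".
Inside "citadel wool": head "wool", modifier "citadel".
Assembled: [[garden [[citadel wool] pot]] scout].

[[garden [[citadel wool] pot]] scout]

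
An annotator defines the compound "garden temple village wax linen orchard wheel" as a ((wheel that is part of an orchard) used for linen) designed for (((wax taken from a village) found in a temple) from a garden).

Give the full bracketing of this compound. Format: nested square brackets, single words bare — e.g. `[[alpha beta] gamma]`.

Overall it is a kind of wheel (specifically "linen orchard wheel"); the modifier is "garden temple village wax".
Within "garden temple village wax", the head is "wax" (specifically "temple village wax") and the modifier is "garden".
Within "temple village wax", the head is "wax" (specifically "village wax") and the modifier is "temple".
Within "village wax", the head is "wax" and the modifier is "village".
Within "linen orchard wheel", the head is "wheel" (specifically "orchard wheel") and the modifier is "linen".
Within "orchard wheel", the head is "wheel" and the modifier is "orchard".
So the structure is [[garden [temple [village wax]]] [linen [orchard wheel]]].

[[garden [temple [village wax]]] [linen [orchard wheel]]]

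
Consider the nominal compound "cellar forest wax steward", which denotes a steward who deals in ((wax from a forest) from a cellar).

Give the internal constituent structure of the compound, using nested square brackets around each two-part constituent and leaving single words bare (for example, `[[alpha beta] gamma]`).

Overall it is a kind of steward; the modifier is "cellar forest wax".
Inside "cellar forest wax": head "wax" (specifically "forest wax"), modifier "cellar".
Inside "forest wax": head "wax", modifier "forest".
So the structure is [[cellar [forest wax]] steward].

[[cellar [forest wax]] steward]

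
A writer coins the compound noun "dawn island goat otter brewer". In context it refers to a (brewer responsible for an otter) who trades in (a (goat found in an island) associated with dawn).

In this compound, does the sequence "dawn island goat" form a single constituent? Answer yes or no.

yes

The paraphrase groups the words so that "dawn island goat" is one unit: it corresponds to a single parenthesized sub-phrase.
The full structure is [[dawn [island goat]] [otter brewer]], in which [dawn island goat] is a constituent.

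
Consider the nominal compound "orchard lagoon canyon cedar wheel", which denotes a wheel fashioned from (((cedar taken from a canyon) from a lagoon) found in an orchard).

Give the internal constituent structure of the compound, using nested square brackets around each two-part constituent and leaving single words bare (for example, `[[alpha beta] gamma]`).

[[orchard [lagoon [canyon cedar]]] wheel]

Whole compound: head "wheel", modifier "orchard lagoon canyon cedar".
Inside "orchard lagoon canyon cedar": head "cedar" (specifically "lagoon canyon cedar"), modifier "orchard".
Inside "lagoon canyon cedar": head "cedar" (specifically "canyon cedar"), modifier "lagoon".
Inside "canyon cedar": head "cedar", modifier "canyon".
Putting it together: [[orchard [lagoon [canyon cedar]]] wheel].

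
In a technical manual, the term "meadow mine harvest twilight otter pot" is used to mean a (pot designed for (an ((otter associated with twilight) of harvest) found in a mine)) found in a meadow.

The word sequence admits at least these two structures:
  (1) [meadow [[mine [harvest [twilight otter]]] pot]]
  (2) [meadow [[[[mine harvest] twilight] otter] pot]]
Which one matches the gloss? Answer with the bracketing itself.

[meadow [[mine [harvest [twilight otter]]] pot]]

The paraphrase's head is the "pot" part ("mine harvest twilight otter pot"); its modifier is "meadow".
That top-level split, carried through the inner groups, gives [meadow [[mine [harvest [twilight otter]]] pot]].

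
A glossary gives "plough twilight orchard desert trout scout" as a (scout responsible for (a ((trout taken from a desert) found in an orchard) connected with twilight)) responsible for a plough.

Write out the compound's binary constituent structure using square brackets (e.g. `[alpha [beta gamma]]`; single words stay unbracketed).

[plough [[twilight [orchard [desert trout]]] scout]]

The outermost head in the paraphrase is "scout" (specifically "twilight orchard desert trout scout"), modified by "plough".
"twilight orchard desert trout scout" → head "scout", modifier "twilight orchard desert trout".
"twilight orchard desert trout" → head "trout" (specifically "orchard desert trout"), modifier "twilight".
"orchard desert trout" → head "trout" (specifically "desert trout"), modifier "orchard".
"desert trout" → head "trout", modifier "desert".
Putting it together: [plough [[twilight [orchard [desert trout]]] scout]].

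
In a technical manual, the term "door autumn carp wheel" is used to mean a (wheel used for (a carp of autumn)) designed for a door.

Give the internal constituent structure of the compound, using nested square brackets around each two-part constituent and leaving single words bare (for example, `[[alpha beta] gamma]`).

[door [[autumn carp] wheel]]

At the top level: head "wheel" (specifically "autumn carp wheel"); modifier "door".
Inside "autumn carp wheel": head "wheel", modifier "autumn carp".
Inside "autumn carp": head "carp", modifier "autumn".
Putting it together: [door [[autumn carp] wheel]].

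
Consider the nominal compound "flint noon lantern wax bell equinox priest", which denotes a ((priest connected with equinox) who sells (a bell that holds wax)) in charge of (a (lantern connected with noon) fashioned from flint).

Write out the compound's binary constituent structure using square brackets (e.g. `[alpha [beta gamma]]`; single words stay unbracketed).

Overall it is a kind of priest (specifically "wax bell equinox priest"); the modifier is "flint noon lantern".
Within "flint noon lantern", the head is "lantern" (specifically "noon lantern") and the modifier is "flint".
Within "noon lantern", the head is "lantern" and the modifier is "noon".
Within "wax bell equinox priest", the head is "priest" (specifically "equinox priest") and the modifier is "wax bell".
Within "wax bell", the head is "bell" and the modifier is "wax".
Within "equinox priest", the head is "priest" and the modifier is "equinox".
Putting it together: [[flint [noon lantern]] [[wax bell] [equinox priest]]].

[[flint [noon lantern]] [[wax bell] [equinox priest]]]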